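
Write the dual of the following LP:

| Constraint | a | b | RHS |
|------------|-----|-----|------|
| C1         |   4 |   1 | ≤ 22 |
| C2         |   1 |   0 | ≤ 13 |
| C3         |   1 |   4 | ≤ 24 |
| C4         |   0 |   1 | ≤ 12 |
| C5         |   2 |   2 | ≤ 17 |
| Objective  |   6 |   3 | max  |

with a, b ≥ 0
Minimize: z = 22y1 + 13y2 + 24y3 + 12y4 + 17y5

Subject to:
  C1: -4y1 - y2 - y3 - 2y5 ≤ -6
  C2: -y1 - 4y3 - y4 - 2y5 ≤ -3
  y1, y2, y3, y4, y5 ≥ 0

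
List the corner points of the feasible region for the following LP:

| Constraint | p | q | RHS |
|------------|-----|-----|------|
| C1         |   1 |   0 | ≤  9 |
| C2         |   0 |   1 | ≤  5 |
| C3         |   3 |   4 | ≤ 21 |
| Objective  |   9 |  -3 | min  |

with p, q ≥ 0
Each vertex is the intersection of two constraint boundaries that also satisfies all remaining constraints:
  p = 0 and q = 0 → (0, 0)
  3p + 4q = 21 and q = 0 → (7, 0)
  q = 5 and 3p + 4q = 21 → (0.3333, 5)
  q = 5 and p = 0 → (0, 5)

Vertices: (0, 0), (7, 0), (0.3333, 5), (0, 5)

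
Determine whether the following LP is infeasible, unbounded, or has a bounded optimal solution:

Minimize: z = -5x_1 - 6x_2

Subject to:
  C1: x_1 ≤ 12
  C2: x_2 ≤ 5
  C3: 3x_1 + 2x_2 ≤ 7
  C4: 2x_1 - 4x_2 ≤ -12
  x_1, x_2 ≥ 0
The point (0, 3.5) satisfies every constraint, so the LP is feasible; the constraints give x_1 ≤ 12 and x_2 ≤ 5, which with x_1, x_2 ≥ 0 keep the feasible region inside a bounded box. A feasible, bounded LP attains a finite optimum at a vertex.

The LP has an optimal solution: (0, 3.5) with z = -21.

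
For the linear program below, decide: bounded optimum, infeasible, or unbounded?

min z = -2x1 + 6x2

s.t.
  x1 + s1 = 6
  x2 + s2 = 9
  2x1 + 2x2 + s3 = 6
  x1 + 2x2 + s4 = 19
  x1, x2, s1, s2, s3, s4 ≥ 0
The point (3, 0) satisfies every constraint, so the LP is feasible; the constraints give x1 ≤ 6 and x2 ≤ 9, which with x1, x2 ≥ 0 keep the feasible region inside a bounded box. A feasible, bounded LP attains a finite optimum at a vertex.

Evaluating z = -2x1 + 6x2 at each vertex:
  (0, 0): z = 0
  (3, 0): z = -6
  (0, 3): z = 18

Feasible with finite optimum z* = -6 at (3, 0).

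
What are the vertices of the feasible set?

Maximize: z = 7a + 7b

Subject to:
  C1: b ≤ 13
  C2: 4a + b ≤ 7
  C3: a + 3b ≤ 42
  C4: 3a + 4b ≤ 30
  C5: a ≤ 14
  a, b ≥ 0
Each vertex is the intersection of two constraint boundaries that also satisfies all remaining constraints:
  a = 0 and b = 0 → (0, 0)
  4a + b = 7 and b = 0 → (1.75, 0)
  4a + b = 7 and a = 0 → (0, 7)

Vertices: (0, 0), (1.75, 0), (0, 7)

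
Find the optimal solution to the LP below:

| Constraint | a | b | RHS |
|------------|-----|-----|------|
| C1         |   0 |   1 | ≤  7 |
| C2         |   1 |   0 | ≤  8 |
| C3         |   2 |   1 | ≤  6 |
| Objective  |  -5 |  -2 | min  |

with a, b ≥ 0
Each vertex is the intersection of two constraint boundaries that also satisfies all remaining constraints:
  a = 0 and b = 0 → (0, 0)
  2a + b = 6 and b = 0 → (3, 0)
  2a + b = 6 and a = 0 → (0, 6)

Evaluating z = -5a - 2b at each vertex:
  (0, 0): z = 0
  (3, 0): z = -15
  (0, 6): z = -12

The minimum is at (3, 0) with z = -15.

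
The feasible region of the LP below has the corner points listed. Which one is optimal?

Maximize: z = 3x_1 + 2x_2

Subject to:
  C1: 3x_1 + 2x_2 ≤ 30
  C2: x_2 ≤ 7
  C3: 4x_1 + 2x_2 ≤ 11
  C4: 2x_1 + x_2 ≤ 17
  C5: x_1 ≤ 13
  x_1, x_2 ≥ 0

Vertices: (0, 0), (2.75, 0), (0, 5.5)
(0, 5.5) with z = 11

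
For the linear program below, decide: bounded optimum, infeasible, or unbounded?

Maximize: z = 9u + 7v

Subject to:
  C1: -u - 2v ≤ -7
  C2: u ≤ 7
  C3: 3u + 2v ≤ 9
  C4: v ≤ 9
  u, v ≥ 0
The point (0, 4.5) satisfies every constraint, so the LP is feasible; the constraints give u ≤ 7 and v ≤ 9, which with u, v ≥ 0 keep the feasible region inside a bounded box. A feasible, bounded LP attains a finite optimum at a vertex.

Evaluating z = 9u + 7v at each vertex:
  (0, 3.5): z = 24.5
  (1, 3): z = 30
  (0, 4.5): z = 31.5

Feasible with finite optimum z* = 31.5 at (0, 4.5).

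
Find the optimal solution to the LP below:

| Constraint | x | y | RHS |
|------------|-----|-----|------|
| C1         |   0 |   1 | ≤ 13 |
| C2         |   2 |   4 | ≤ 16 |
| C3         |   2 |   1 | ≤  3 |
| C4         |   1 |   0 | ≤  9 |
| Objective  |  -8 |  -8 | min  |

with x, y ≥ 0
x = 0, y = 3, z = -24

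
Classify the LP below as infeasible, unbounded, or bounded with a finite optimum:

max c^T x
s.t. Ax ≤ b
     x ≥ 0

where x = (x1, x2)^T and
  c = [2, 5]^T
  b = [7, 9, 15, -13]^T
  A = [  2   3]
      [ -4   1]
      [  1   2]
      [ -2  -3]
One constraint requires 2x1 + 3x2 ≤ 7, while the constraint -2x1 - 3x2 ≤ -13 is equivalent to 2x1 + 3x2 ≥ 13. Together they would need 13 ≤ 2x1 + 3x2 ≤ 7, which is impossible since 13 > 7. No point satisfies all constraints.

The feasible region is empty; the LP is infeasible.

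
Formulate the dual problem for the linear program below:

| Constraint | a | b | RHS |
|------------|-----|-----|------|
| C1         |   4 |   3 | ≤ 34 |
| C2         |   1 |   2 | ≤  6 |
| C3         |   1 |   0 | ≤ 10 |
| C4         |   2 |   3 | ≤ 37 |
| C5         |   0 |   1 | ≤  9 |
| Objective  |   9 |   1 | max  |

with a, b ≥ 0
Minimize: z = 34y1 + 6y2 + 10y3 + 37y4 + 9y5

Subject to:
  C1: -4y1 - y2 - y3 - 2y4 ≤ -9
  C2: -3y1 - 2y2 - 3y4 - y5 ≤ -1
  y1, y2, y3, y4, y5 ≥ 0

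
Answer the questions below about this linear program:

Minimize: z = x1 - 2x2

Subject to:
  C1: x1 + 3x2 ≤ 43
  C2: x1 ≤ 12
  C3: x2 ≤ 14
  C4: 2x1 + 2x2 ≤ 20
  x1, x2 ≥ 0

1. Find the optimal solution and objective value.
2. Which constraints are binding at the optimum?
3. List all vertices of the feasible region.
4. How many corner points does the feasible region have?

1. x1 = 0, x2 = 10, z = -20
2. C4, x1 ≥ 0
3. (0, 0), (10, 0), (0, 10)
4. 3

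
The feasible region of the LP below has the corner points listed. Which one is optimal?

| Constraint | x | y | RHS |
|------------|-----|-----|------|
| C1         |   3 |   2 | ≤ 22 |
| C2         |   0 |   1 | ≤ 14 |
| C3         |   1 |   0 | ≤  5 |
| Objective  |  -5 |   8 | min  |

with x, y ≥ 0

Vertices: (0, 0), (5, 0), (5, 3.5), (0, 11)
(5, 0) with z = -25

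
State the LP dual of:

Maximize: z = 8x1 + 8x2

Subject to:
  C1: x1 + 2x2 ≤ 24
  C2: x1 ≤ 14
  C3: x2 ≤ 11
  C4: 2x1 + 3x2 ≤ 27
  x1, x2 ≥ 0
Minimize: z = 24y1 + 14y2 + 11y3 + 27y4

Subject to:
  C1: -y1 - y2 - 2y4 ≤ -8
  C2: -2y1 - y3 - 3y4 ≤ -8
  y1, y2, y3, y4 ≥ 0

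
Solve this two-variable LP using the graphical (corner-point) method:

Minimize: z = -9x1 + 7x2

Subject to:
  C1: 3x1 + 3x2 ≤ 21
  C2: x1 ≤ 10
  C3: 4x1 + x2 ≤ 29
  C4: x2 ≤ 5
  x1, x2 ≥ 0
Each vertex is the intersection of two constraint boundaries that also satisfies all remaining constraints:
  x1 = 0 and x2 = 0 → (0, 0)
  3x1 + 3x2 = 21 and x2 = 0 → (7, 0)
  3x1 + 3x2 = 21 and x2 = 5 → (2, 5)
  x2 = 5 and x1 = 0 → (0, 5)

Evaluating z = -9x1 + 7x2 at each vertex:
  (0, 0): z = 0
  (7, 0): z = -63
  (2, 5): z = 17
  (0, 5): z = 35

The minimum is at (7, 0) with z = -63.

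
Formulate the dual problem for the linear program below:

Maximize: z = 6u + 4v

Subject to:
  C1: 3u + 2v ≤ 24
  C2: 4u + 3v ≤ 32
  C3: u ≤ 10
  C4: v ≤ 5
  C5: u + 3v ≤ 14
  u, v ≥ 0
Minimize: z = 24y1 + 32y2 + 10y3 + 5y4 + 14y5

Subject to:
  C1: -3y1 - 4y2 - y3 - y5 ≤ -6
  C2: -2y1 - 3y2 - y4 - 3y5 ≤ -4
  y1, y2, y3, y4, y5 ≥ 0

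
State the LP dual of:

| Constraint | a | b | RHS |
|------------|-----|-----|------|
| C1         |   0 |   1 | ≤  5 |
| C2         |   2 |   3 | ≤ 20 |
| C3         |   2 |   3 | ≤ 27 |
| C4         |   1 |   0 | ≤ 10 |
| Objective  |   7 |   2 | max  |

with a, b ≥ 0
Minimize: z = 5y1 + 20y2 + 27y3 + 10y4

Subject to:
  C1: -2y2 - 2y3 - y4 ≤ -7
  C2: -y1 - 3y2 - 3y3 ≤ -2
  y1, y2, y3, y4 ≥ 0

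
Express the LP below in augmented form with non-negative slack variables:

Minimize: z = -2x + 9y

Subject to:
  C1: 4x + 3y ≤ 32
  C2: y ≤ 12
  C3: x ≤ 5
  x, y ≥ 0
min z = -2x + 9y

s.t.
  4x + 3y + s1 = 32
  y + s2 = 12
  x + s3 = 5
  x, y, s1, s2, s3 ≥ 0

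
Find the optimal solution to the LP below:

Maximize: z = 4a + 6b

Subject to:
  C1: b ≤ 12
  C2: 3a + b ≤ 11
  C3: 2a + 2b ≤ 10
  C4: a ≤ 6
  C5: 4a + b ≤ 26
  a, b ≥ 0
Each vertex is the intersection of two constraint boundaries that also satisfies all remaining constraints:
  a = 0 and b = 0 → (0, 0)
  3a + b = 11 and b = 0 → (3.667, 0)
  3a + b = 11 and 2a + 2b = 10 → (3, 2)
  2a + 2b = 10 and a = 0 → (0, 5)

Evaluating z = 4a + 6b at each vertex:
  (0, 0): z = 0
  (3.667, 0): z = 14.67
  (3, 2): z = 24
  (0, 5): z = 30

The maximum is at (0, 5) with z = 30.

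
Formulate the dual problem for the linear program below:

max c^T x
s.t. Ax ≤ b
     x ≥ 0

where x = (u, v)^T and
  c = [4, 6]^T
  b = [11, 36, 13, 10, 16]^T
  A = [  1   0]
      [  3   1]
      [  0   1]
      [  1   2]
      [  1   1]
Minimize: z = 11y1 + 36y2 + 13y3 + 10y4 + 16y5

Subject to:
  C1: -y1 - 3y2 - y4 - y5 ≤ -4
  C2: -y2 - y3 - 2y4 - y5 ≤ -6
  y1, y2, y3, y4, y5 ≥ 0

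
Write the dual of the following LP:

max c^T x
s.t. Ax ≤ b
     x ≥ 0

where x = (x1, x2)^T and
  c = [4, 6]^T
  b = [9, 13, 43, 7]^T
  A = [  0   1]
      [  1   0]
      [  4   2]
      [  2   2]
Minimize: z = 9y1 + 13y2 + 43y3 + 7y4

Subject to:
  C1: -y2 - 4y3 - 2y4 ≤ -4
  C2: -y1 - 2y3 - 2y4 ≤ -6
  y1, y2, y3, y4 ≥ 0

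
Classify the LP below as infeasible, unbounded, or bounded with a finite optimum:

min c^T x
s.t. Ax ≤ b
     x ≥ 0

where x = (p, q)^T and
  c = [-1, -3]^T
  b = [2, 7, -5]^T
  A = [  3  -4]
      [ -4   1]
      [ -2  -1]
Feasible point: (2, 1) satisfies every constraint, so the LP is feasible.
Direction d = (1, 1): for each constraint row a, a·d ≤ 0 —
  (3)(1) + (-4)(1) = -1 ≤ 0
  (-4)(1) + (1)(1) = -3 ≤ 0
  (-2)(1) + (-1)(1) = -3 ≤ 0
and d ≥ 0, so (2, 1) + t·d stays feasible for every t ≥ 0. Along this ray z = -p - 3q changes by -4 per unit t, so z → −∞.

Unbounded — the objective can decrease without bound over the feasible region.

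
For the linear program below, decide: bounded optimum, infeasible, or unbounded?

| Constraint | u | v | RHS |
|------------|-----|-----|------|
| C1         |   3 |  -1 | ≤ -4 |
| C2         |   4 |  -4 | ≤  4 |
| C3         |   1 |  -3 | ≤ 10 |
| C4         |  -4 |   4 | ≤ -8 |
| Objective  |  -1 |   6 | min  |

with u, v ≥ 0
C2 requires 4u - 4v ≤ 4, while C4 (-4u + 4v ≤ -8) is equivalent to 4u - 4v ≥ 8. Together they would need 8 ≤ 4u - 4v ≤ 4, which is impossible since 8 > 4. No point satisfies all constraints.

Infeasible: no point satisfies all constraints simultaneously.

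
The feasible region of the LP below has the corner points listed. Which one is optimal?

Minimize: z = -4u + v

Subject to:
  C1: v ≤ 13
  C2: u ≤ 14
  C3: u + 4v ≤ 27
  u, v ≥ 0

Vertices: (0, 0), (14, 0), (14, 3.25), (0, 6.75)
Evaluating z = -4u + v at each vertex:
  (0, 0): z = 0
  (14, 0): z = -56
  (14, 3.25): z = -52.75
  (0, 6.75): z = 6.75

The smallest value is z = -56, attained at (14, 0).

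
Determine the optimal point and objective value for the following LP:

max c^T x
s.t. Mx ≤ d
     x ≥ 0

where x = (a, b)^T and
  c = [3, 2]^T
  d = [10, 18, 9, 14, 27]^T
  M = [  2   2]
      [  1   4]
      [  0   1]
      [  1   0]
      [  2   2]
Each vertex is the intersection of two constraint boundaries that also satisfies all remaining constraints:
  a = 0 and b = 0 → (0, 0)
  2a + 2b = 10 and b = 0 → (5, 0)
  2a + 2b = 10 and a + 4b = 18 → (0.6667, 4.333)
  a + 4b = 18 and a = 0 → (0, 4.5)

Evaluating z = 3a + 2b at each vertex:
  (0, 0): z = 0
  (5, 0): z = 15
  (0.6667, 4.333): z = 10.67
  (0, 4.5): z = 9

The maximum is at (5, 0) with z = 15.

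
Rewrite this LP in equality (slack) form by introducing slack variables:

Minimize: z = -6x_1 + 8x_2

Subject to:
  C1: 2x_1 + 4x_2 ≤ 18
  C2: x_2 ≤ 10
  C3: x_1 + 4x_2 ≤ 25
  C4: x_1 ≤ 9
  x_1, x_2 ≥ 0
min z = -6x_1 + 8x_2

s.t.
  2x_1 + 4x_2 + s1 = 18
  x_2 + s2 = 10
  x_1 + 4x_2 + s3 = 25
  x_1 + s4 = 9
  x_1, x_2, s1, s2, s3, s4 ≥ 0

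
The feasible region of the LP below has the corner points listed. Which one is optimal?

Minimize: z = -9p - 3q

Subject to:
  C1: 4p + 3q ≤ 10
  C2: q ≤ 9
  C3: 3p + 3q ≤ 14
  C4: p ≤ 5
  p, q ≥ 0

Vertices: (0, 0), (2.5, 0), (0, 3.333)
(2.5, 0) with z = -22.5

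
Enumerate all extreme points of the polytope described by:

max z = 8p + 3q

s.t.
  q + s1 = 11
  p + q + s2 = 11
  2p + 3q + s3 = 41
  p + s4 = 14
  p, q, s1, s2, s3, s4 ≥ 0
Each vertex is the intersection of two constraint boundaries that also satisfies all remaining constraints:
  p = 0 and q = 0 → (0, 0)
  p + q = 11 and q = 0 → (11, 0)
  q = 11 and p + q = 11 → (0, 11)

Vertices: (0, 0), (11, 0), (0, 11)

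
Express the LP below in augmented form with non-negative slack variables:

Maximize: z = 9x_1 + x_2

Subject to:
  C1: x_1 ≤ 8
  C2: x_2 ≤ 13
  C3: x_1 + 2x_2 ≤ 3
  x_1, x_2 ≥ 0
max z = 9x_1 + x_2

s.t.
  x_1 + s1 = 8
  x_2 + s2 = 13
  x_1 + 2x_2 + s3 = 3
  x_1, x_2, s1, s2, s3 ≥ 0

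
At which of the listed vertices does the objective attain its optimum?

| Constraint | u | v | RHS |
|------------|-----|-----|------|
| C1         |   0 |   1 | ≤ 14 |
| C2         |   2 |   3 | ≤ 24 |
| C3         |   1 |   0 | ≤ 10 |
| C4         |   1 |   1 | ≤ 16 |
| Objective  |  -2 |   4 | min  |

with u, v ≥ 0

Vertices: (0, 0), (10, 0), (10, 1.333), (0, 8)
(10, 0) with z = -20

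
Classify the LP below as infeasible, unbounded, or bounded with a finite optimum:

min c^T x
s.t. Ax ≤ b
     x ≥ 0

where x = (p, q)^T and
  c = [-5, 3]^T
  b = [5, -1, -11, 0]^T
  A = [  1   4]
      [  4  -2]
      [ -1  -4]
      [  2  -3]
One constraint requires p + 4q ≤ 5, while the constraint -p - 4q ≤ -11 is equivalent to p + 4q ≥ 11. Together they would need 11 ≤ p + 4q ≤ 5, which is impossible since 11 > 5. No point satisfies all constraints.

Infeasible: no point satisfies all constraints simultaneously.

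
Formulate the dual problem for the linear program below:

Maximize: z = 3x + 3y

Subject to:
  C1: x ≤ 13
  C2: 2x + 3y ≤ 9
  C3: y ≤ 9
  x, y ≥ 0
Minimize: z = 13y1 + 9y2 + 9y3

Subject to:
  C1: -y1 - 2y2 ≤ -3
  C2: -3y2 - y3 ≤ -3
  y1, y2, y3 ≥ 0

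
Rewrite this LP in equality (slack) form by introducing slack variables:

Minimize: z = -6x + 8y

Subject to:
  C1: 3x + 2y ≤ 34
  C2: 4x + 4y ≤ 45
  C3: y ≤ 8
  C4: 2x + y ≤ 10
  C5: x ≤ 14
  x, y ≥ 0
min z = -6x + 8y

s.t.
  3x + 2y + s1 = 34
  4x + 4y + s2 = 45
  y + s3 = 8
  2x + y + s4 = 10
  x + s5 = 14
  x, y, s1, s2, s3, s4, s5 ≥ 0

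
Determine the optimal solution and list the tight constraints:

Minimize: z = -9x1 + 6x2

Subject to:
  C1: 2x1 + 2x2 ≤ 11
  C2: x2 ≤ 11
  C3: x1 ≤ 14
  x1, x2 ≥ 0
Optimal: x1 = 5.5, x2 = 0
Slack at optimum:
  C1: slack = 0 (binding)
  C2: slack = 11
  C3: slack = 8.5
  x1 ≥ 0: x1 = 5.5
  x2 ≥ 0: x2 = 0 (binding)
Binding constraints: C1, x2 ≥ 0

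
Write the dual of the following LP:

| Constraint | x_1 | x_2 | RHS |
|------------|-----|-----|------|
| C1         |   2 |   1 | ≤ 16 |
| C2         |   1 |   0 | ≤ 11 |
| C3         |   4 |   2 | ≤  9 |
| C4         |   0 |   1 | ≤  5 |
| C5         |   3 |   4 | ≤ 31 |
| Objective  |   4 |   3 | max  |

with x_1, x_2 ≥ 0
Minimize: z = 16y1 + 11y2 + 9y3 + 5y4 + 31y5

Subject to:
  C1: -2y1 - y2 - 4y3 - 3y5 ≤ -4
  C2: -y1 - 2y3 - y4 - 4y5 ≤ -3
  y1, y2, y3, y4, y5 ≥ 0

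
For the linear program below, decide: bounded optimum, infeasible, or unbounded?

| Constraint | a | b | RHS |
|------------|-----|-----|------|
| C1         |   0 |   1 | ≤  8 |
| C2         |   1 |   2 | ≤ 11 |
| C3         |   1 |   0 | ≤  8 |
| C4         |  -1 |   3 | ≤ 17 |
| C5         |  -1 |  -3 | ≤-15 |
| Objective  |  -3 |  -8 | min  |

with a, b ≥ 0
The point (0, 5.5) satisfies every constraint, so the LP is feasible; the constraints give a ≤ 8 and b ≤ 8, which with a, b ≥ 0 keep the feasible region inside a bounded box. A feasible, bounded LP attains a finite optimum at a vertex.

The LP has an optimal solution: (0, 5.5) with z = -44.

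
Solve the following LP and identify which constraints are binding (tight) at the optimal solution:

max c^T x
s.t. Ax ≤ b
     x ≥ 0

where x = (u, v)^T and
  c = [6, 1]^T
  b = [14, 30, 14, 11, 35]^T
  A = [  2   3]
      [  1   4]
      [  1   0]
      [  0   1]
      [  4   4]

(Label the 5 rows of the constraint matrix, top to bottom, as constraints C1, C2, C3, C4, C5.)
Optimal: u = 7, v = 0
Slack at optimum:
  C1: slack = 0 (binding)
  C2: slack = 23
  C3: slack = 7
  C4: slack = 11
  C5: slack = 7
  u ≥ 0: u = 7
  v ≥ 0: v = 0 (binding)
Binding constraints: C1, v ≥ 0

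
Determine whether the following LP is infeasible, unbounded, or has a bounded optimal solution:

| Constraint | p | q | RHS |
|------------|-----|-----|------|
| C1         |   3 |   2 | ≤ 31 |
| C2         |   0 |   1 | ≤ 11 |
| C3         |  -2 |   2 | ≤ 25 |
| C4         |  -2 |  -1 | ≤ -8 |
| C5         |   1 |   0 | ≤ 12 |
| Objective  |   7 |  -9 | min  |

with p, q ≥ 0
The point (0, 11) satisfies every constraint, so the LP is feasible; the constraints give p ≤ 12 and q ≤ 11, which with p, q ≥ 0 keep the feasible region inside a bounded box. A feasible, bounded LP attains a finite optimum at a vertex.

Bounded optimum: z* = -99 at (0, 11).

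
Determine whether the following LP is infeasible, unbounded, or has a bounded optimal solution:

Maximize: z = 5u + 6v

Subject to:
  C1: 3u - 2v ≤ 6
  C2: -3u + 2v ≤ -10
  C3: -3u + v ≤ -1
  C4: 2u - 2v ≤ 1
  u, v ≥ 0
C1 requires 3u - 2v ≤ 6, while C2 (-3u + 2v ≤ -10) is equivalent to 3u - 2v ≥ 10. Together they would need 10 ≤ 3u - 2v ≤ 6, which is impossible since 10 > 6. No point satisfies all constraints.

Infeasible: no point satisfies all constraints simultaneously.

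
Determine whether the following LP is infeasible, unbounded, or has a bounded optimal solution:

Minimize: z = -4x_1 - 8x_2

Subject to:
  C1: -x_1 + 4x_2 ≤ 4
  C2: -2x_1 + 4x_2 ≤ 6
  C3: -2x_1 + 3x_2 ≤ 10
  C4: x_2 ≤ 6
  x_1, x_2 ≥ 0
Feasible point: (0, 0) satisfies every constraint, so the LP is feasible.
Direction d = (1, 0): for each constraint row a, a·d ≤ 0 —
  (-1)(1) + (4)(0) = -1 ≤ 0
  (-2)(1) + (4)(0) = -2 ≤ 0
  (-2)(1) + (3)(0) = -2 ≤ 0
  (0)(1) + (1)(0) = 0 ≤ 0
and d ≥ 0, so (0, 0) + t·d stays feasible for every t ≥ 0. Along this ray z = -4x_1 - 8x_2 changes by -4 per unit t, so z → −∞.

The LP is unbounded; z can be made arbitrarily small.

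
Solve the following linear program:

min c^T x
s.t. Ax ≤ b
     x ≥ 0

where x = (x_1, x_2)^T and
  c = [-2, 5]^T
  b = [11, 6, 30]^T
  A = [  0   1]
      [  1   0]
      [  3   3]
Each vertex is the intersection of two constraint boundaries that also satisfies all remaining constraints:
  x_1 = 0 and x_2 = 0 → (0, 0)
  x_1 = 6 and x_2 = 0 → (6, 0)
  x_1 = 6 and 3x_1 + 3x_2 = 30 → (6, 4)
  3x_1 + 3x_2 = 30 and x_1 = 0 → (0, 10)

Evaluating z = -2x_1 + 5x_2 at each vertex:
  (0, 0): z = 0
  (6, 0): z = -12
  (6, 4): z = 8
  (0, 10): z = 50

The minimum is at (6, 0) with z = -12.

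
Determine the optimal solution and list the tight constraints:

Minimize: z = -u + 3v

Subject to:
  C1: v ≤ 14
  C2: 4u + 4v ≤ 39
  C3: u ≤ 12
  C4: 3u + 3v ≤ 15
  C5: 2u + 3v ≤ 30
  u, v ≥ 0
Optimal: u = 5, v = 0
Slack at optimum:
  C1: slack = 14
  C2: slack = 19
  C3: slack = 7
  C4: slack = 0 (binding)
  C5: slack = 20
  u ≥ 0: u = 5
  v ≥ 0: v = 0 (binding)
Binding constraints: C4, v ≥ 0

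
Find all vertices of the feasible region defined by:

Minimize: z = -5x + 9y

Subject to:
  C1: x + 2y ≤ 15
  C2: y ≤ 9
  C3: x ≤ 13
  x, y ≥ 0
Each vertex is the intersection of two constraint boundaries that also satisfies all remaining constraints:
  x = 0 and y = 0 → (0, 0)
  x = 13 and y = 0 → (13, 0)
  x + 2y = 15 and x = 13 → (13, 1)
  x + 2y = 15 and x = 0 → (0, 7.5)

Vertices: (0, 0), (13, 0), (13, 1), (0, 7.5)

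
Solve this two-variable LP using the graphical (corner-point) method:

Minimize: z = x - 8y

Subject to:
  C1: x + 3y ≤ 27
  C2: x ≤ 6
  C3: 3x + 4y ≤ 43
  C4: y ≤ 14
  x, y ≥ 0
Each vertex is the intersection of two constraint boundaries that also satisfies all remaining constraints:
  x = 0 and y = 0 → (0, 0)
  x = 6 and y = 0 → (6, 0)
  x = 6 and 3x + 4y = 43 → (6, 6.25)
  x + 3y = 27 and 3x + 4y = 43 → (4.2, 7.6)
  x + 3y = 27 and x = 0 → (0, 9)

Evaluating z = x - 8y at each vertex:
  (0, 0): z = 0
  (6, 0): z = 6
  (6, 6.25): z = -44
  (4.2, 7.6): z = -56.6
  (0, 9): z = -72

The minimum is at (0, 9) with z = -72.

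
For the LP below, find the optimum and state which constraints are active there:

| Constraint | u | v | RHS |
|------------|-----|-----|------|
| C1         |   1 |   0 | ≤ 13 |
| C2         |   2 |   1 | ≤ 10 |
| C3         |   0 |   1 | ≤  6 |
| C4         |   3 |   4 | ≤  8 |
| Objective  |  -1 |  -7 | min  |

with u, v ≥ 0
Optimal: u = 0, v = 2
Slack at optimum:
  C1: slack = 13
  C2: slack = 8
  C3: slack = 4
  C4: slack = 0 (binding)
  u ≥ 0: u = 0 (binding)
  v ≥ 0: v = 2
Binding constraints: C4, u ≥ 0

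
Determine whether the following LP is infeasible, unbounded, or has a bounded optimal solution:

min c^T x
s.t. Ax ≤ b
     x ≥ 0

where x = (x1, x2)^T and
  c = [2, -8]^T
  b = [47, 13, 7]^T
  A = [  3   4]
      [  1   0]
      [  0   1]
The point (0, 7) satisfies every constraint, so the LP is feasible; the constraints give x1 ≤ 13 and x2 ≤ 7, which with x1, x2 ≥ 0 keep the feasible region inside a bounded box. A feasible, bounded LP attains a finite optimum at a vertex.

Evaluating z = 2x1 - 8x2 at each vertex:
  (0, 0): z = 0
  (13, 0): z = 26
  (13, 2): z = 10
  (6.333, 7): z = -43.33
  (0, 7): z = -56

Bounded optimum: z* = -56 at (0, 7).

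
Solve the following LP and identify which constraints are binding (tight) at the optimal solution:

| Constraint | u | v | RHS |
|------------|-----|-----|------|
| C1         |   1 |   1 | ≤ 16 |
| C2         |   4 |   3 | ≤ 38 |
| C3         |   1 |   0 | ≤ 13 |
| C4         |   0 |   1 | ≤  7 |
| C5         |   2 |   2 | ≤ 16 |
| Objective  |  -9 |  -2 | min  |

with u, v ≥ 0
Optimal: u = 8, v = 0
Slack at optimum:
  C1: slack = 8
  C2: slack = 6
  C3: slack = 5
  C4: slack = 7
  C5: slack = 0 (binding)
  u ≥ 0: u = 8
  v ≥ 0: v = 0 (binding)
Binding constraints: C5, v ≥ 0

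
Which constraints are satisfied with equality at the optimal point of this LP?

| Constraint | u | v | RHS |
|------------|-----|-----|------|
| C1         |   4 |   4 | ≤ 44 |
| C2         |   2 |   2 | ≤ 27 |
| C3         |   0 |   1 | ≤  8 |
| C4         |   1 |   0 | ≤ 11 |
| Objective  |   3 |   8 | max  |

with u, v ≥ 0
Optimal: u = 3, v = 8
Binding: C1, C3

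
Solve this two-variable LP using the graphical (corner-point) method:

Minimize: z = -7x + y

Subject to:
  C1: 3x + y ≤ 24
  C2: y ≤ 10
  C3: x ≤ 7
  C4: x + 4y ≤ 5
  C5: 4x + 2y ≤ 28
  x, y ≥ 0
x = 5, y = 0, z = -35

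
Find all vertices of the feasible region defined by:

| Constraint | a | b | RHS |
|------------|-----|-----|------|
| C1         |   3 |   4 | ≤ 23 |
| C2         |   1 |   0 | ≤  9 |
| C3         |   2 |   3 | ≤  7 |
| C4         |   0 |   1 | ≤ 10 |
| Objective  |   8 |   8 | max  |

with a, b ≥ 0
Each vertex is the intersection of two constraint boundaries that also satisfies all remaining constraints:
  a = 0 and b = 0 → (0, 0)
  2a + 3b = 7 and b = 0 → (3.5, 0)
  2a + 3b = 7 and a = 0 → (0, 2.333)

Vertices: (0, 0), (3.5, 0), (0, 2.333)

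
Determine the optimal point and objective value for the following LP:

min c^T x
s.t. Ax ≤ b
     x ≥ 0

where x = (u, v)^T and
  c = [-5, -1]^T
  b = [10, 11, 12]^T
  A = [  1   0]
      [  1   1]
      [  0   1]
Each vertex is the intersection of two constraint boundaries that also satisfies all remaining constraints:
  u = 0 and v = 0 → (0, 0)
  u = 10 and v = 0 → (10, 0)
  u = 10 and u + v = 11 → (10, 1)
  u + v = 11 and u = 0 → (0, 11)

Evaluating z = -5u - v at each vertex:
  (0, 0): z = 0
  (10, 0): z = -50
  (10, 1): z = -51
  (0, 11): z = -11

The minimum is at (10, 1) with z = -51.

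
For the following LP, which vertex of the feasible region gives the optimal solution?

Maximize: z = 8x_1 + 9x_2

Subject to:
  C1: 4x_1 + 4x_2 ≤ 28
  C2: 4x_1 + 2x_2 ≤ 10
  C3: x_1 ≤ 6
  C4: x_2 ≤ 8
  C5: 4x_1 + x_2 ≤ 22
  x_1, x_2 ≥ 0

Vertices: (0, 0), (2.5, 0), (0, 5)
(0, 5) with z = 45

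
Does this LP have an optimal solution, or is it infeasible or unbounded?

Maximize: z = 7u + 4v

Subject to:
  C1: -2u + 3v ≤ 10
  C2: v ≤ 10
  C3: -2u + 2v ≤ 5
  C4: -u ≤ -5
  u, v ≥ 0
Feasible point: (5, 0) satisfies every constraint, so the LP is feasible.
Direction d = (1, 0): for each constraint row a, a·d ≤ 0 —
  (-2)(1) + (3)(0) = -2 ≤ 0
  (0)(1) + (1)(0) = 0 ≤ 0
  (-2)(1) + (2)(0) = -2 ≤ 0
  (-1)(1) + (0)(0) = -1 ≤ 0
and d ≥ 0, so (5, 0) + t·d stays feasible for every t ≥ 0. Along this ray z = 7u + 4v changes by 7 per unit t, so z → +∞.

The LP is unbounded; z can be made arbitrarily large.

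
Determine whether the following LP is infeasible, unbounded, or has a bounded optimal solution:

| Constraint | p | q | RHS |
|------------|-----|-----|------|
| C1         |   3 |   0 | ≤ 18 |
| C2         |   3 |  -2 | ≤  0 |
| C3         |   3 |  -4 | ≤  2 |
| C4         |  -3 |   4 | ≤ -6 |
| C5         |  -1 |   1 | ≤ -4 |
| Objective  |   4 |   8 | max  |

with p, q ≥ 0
C3 requires 3p - 4q ≤ 2, while C4 (-3p + 4q ≤ -6) is equivalent to 3p - 4q ≥ 6. Together they would need 6 ≤ 3p - 4q ≤ 2, which is impossible since 6 > 2. No point satisfies all constraints.

Infeasible: no point satisfies all constraints simultaneously.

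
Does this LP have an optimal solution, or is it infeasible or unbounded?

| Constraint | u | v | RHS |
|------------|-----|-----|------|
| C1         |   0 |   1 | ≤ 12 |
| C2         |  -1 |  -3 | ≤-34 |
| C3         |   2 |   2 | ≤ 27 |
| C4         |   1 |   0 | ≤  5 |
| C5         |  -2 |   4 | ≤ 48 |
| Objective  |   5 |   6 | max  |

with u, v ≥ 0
The point (1.5, 12) satisfies every constraint, so the LP is feasible; the constraints give u ≤ 5 and v ≤ 12, which with u, v ≥ 0 keep the feasible region inside a bounded box. A feasible, bounded LP attains a finite optimum at a vertex.

Bounded optimum: z* = 79.5 at (1.5, 12).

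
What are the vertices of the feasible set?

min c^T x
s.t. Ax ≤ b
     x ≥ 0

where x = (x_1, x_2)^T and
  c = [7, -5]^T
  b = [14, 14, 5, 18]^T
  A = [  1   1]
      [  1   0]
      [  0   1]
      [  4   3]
Each vertex is the intersection of two constraint boundaries that also satisfies all remaining constraints:
  x_1 = 0 and x_2 = 0 → (0, 0)
  4x_1 + 3x_2 = 18 and x_2 = 0 → (4.5, 0)
  x_2 = 5 and 4x_1 + 3x_2 = 18 → (0.75, 5)
  x_2 = 5 and x_1 = 0 → (0, 5)

Vertices: (0, 0), (4.5, 0), (0.75, 5), (0, 5)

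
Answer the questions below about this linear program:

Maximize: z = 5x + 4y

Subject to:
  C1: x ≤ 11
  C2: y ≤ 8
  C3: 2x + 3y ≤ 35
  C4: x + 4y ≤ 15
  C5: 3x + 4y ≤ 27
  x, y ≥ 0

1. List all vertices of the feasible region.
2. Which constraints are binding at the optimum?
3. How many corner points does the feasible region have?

1. (0, 0), (9, 0), (6, 2.25), (0, 3.75)
2. C5, y ≥ 0
3. 4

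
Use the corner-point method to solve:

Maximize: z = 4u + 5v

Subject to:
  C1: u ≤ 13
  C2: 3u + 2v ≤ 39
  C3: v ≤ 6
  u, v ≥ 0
Each vertex is the intersection of two constraint boundaries that also satisfies all remaining constraints:
  u = 0 and v = 0 → (0, 0)
  u = 13 and 3u + 2v = 39 → (13, 0)
  3u + 2v = 39 and v = 6 → (9, 6)
  v = 6 and u = 0 → (0, 6)

Evaluating z = 4u + 5v at each vertex:
  (0, 0): z = 0
  (13, 0): z = 52
  (9, 6): z = 66
  (0, 6): z = 30

The maximum is at (9, 6) with z = 66.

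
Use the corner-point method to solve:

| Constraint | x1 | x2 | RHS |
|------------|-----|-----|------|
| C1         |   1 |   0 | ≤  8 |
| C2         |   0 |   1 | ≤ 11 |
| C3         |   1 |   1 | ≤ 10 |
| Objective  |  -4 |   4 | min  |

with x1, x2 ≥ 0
x1 = 8, x2 = 0, z = -32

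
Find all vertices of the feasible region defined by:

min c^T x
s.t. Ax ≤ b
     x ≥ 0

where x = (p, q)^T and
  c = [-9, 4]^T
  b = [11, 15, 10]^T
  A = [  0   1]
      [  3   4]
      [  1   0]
Each vertex is the intersection of two constraint boundaries that also satisfies all remaining constraints:
  p = 0 and q = 0 → (0, 0)
  3p + 4q = 15 and q = 0 → (5, 0)
  3p + 4q = 15 and p = 0 → (0, 3.75)

Vertices: (0, 0), (5, 0), (0, 3.75)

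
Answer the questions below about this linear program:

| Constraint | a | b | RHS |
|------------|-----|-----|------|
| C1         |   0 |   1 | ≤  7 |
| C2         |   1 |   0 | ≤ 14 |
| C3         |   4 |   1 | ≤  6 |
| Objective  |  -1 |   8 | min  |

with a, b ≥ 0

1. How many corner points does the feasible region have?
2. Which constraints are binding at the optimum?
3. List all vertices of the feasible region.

1. 3
2. C3, b ≥ 0
3. (0, 0), (1.5, 0), (0, 6)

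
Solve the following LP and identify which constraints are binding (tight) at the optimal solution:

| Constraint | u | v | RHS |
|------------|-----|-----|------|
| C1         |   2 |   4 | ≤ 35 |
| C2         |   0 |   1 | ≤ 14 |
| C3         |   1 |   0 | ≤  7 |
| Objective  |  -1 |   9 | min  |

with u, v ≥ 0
Optimal: u = 7, v = 0
Binding: C3, v ≥ 0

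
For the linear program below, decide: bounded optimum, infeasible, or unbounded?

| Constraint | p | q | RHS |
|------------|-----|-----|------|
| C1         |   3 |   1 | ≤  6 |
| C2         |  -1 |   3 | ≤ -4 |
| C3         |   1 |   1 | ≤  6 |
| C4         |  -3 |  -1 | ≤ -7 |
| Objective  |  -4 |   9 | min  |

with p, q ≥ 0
C1 requires 3p + q ≤ 6, while C4 (-3p - q ≤ -7) is equivalent to 3p + q ≥ 7. Together they would need 7 ≤ 3p + q ≤ 6, which is impossible since 7 > 6. No point satisfies all constraints.

Infeasible: no point satisfies all constraints simultaneously.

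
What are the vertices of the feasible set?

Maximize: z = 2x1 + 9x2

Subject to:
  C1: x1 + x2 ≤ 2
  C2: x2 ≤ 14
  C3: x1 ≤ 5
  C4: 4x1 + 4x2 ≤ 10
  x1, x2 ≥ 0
Each vertex is the intersection of two constraint boundaries that also satisfies all remaining constraints:
  x1 = 0 and x2 = 0 → (0, 0)
  x1 + x2 = 2 and x2 = 0 → (2, 0)
  x1 + x2 = 2 and x1 = 0 → (0, 2)

Vertices: (0, 0), (2, 0), (0, 2)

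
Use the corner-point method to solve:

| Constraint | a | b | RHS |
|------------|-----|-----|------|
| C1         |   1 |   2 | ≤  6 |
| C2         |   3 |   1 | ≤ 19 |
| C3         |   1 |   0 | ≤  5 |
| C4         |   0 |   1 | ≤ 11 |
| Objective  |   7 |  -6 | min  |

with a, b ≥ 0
Each vertex is the intersection of two constraint boundaries that also satisfies all remaining constraints:
  a = 0 and b = 0 → (0, 0)
  a = 5 and b = 0 → (5, 0)
  a + 2b = 6 and a = 5 → (5, 0.5)
  a + 2b = 6 and a = 0 → (0, 3)

Evaluating z = 7a - 6b at each vertex:
  (0, 0): z = 0
  (5, 0): z = 35
  (5, 0.5): z = 32
  (0, 3): z = -18

The minimum is at (0, 3) with z = -18.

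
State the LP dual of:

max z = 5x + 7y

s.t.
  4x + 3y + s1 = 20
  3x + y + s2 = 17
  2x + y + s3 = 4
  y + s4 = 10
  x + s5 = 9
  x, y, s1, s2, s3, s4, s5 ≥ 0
Minimize: z = 20y1 + 17y2 + 4y3 + 10y4 + 9y5

Subject to:
  C1: -4y1 - 3y2 - 2y3 - y5 ≤ -5
  C2: -3y1 - y2 - y3 - y4 ≤ -7
  y1, y2, y3, y4, y5 ≥ 0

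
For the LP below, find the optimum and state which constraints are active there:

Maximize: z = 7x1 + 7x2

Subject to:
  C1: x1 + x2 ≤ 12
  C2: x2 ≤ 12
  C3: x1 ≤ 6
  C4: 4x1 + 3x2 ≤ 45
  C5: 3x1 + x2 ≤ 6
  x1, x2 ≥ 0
Optimal: x1 = 0, x2 = 6
Binding: C5, x1 ≥ 0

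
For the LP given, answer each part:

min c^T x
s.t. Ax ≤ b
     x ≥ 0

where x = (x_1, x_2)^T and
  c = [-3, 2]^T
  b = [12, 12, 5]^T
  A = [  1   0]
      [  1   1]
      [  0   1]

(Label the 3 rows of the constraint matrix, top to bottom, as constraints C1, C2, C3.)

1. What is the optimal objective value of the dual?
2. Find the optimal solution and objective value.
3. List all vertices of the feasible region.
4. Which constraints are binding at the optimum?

1. -36 (by strong duality, equal to the primal optimum)
2. x_1 = 12, x_2 = 0, z = -36
3. (0, 0), (12, 0), (7, 5), (0, 5)
4. C1, C2, x_2 ≥ 0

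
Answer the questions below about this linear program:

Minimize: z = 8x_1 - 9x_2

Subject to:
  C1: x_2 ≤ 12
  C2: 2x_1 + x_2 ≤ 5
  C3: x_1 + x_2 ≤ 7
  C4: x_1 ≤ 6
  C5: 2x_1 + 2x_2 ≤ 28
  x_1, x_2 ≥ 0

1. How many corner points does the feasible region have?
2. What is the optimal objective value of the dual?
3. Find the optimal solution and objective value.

1. 3
2. -45 (by strong duality, equal to the primal optimum)
3. x_1 = 0, x_2 = 5, z = -45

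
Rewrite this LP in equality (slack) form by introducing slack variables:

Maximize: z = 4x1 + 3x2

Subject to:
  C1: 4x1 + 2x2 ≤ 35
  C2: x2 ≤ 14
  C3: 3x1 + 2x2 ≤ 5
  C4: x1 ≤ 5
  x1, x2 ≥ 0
max z = 4x1 + 3x2

s.t.
  4x1 + 2x2 + s1 = 35
  x2 + s2 = 14
  3x1 + 2x2 + s3 = 5
  x1 + s4 = 5
  x1, x2, s1, s2, s3, s4 ≥ 0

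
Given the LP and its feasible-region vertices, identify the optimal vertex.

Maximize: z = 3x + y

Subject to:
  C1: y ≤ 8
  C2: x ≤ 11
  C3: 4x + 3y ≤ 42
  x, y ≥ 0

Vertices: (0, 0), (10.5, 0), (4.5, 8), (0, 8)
(10.5, 0) with z = 31.5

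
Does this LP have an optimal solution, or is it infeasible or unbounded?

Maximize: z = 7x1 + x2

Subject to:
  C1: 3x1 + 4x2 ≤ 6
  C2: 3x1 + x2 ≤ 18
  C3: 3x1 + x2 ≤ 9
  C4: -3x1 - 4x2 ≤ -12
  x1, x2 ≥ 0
C1 requires 3x1 + 4x2 ≤ 6, while C4 (-3x1 - 4x2 ≤ -12) is equivalent to 3x1 + 4x2 ≥ 12. Together they would need 12 ≤ 3x1 + 4x2 ≤ 6, which is impossible since 12 > 6. No point satisfies all constraints.

The feasible region is empty; the LP is infeasible.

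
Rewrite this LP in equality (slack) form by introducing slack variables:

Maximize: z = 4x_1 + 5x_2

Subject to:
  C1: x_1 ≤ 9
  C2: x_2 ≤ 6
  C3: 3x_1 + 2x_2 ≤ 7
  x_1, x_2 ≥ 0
max z = 4x_1 + 5x_2

s.t.
  x_1 + s1 = 9
  x_2 + s2 = 6
  3x_1 + 2x_2 + s3 = 7
  x_1, x_2, s1, s2, s3 ≥ 0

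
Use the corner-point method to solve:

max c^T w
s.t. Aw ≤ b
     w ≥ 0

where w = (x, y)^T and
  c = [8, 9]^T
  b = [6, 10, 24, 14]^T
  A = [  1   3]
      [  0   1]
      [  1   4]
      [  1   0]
Each vertex is the intersection of two constraint boundaries that also satisfies all remaining constraints:
  x = 0 and y = 0 → (0, 0)
  x + 3y = 6 and y = 0 → (6, 0)
  x + 3y = 6 and x = 0 → (0, 2)

Evaluating z = 8x + 9y at each vertex:
  (0, 0): z = 0
  (6, 0): z = 48
  (0, 2): z = 18

The maximum is at (6, 0) with z = 48.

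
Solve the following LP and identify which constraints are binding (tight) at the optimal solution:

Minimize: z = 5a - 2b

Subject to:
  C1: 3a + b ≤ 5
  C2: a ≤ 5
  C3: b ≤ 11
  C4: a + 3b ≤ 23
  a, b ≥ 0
Optimal: a = 0, b = 5
Binding: C1, a ≥ 0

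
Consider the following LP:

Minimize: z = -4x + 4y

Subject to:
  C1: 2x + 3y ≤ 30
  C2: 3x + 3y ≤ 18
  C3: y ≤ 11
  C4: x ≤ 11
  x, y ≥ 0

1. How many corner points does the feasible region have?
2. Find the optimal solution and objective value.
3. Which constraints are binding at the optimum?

1. 3
2. x = 6, y = 0, z = -24
3. C2, y ≥ 0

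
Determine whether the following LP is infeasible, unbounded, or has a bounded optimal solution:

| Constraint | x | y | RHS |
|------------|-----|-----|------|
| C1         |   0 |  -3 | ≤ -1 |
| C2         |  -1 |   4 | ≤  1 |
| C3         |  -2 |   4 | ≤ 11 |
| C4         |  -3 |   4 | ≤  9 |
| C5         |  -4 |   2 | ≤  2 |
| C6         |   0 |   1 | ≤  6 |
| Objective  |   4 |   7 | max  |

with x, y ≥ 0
Feasible point: (3, 1) satisfies every constraint, so the LP is feasible.
Direction d = (1, 0): for each constraint row a, a·d ≤ 0 —
  (0)(1) + (-3)(0) = 0 ≤ 0
  (-1)(1) + (4)(0) = -1 ≤ 0
  (-2)(1) + (4)(0) = -2 ≤ 0
  (-3)(1) + (4)(0) = -3 ≤ 0
  (-4)(1) + (2)(0) = -4 ≤ 0
  (0)(1) + (1)(0) = 0 ≤ 0
and d ≥ 0, so (3, 1) + t·d stays feasible for every t ≥ 0. Along this ray z = 4x + 7y changes by 4 per unit t, so z → +∞.

Unbounded: there is a feasible ray along which z → +∞.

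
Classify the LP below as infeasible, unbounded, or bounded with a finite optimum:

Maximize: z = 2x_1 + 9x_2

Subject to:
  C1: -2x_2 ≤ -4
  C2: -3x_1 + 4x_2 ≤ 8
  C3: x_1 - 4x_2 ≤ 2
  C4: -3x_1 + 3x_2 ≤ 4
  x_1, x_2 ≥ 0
Feasible point: (1, 2) satisfies every constraint, so the LP is feasible.
Direction d = (4, 3): for each constraint row a, a·d ≤ 0 —
  (0)(4) + (-2)(3) = -6 ≤ 0
  (-3)(4) + (4)(3) = 0 ≤ 0
  (1)(4) + (-4)(3) = -8 ≤ 0
  (-3)(4) + (3)(3) = -3 ≤ 0
and d ≥ 0, so (1, 2) + t·d stays feasible for every t ≥ 0. Along this ray z = 2x_1 + 9x_2 changes by 35 per unit t, so z → +∞.

Unbounded — the objective can increase without bound over the feasible region.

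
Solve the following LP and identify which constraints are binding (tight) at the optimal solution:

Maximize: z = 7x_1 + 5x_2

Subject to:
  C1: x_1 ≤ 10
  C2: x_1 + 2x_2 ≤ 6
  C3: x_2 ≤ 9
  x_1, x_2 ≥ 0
Optimal: x_1 = 6, x_2 = 0
Slack at optimum:
  C1: slack = 4
  C2: slack = 0 (binding)
  C3: slack = 9
  x_1 ≥ 0: x_1 = 6
  x_2 ≥ 0: x_2 = 0 (binding)
Binding constraints: C2, x_2 ≥ 0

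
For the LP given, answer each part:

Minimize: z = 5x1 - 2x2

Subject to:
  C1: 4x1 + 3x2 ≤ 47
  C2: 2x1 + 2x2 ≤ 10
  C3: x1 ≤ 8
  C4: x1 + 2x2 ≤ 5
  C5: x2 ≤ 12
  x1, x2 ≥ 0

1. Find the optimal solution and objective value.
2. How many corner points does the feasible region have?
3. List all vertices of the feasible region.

1. x1 = 0, x2 = 2.5, z = -5
2. 3
3. (0, 0), (5, 0), (0, 2.5)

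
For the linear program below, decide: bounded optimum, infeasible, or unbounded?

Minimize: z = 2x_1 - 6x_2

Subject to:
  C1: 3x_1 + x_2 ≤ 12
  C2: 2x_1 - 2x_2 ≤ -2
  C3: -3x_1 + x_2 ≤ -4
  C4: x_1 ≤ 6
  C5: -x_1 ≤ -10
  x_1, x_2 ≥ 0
C4 requires x_1 ≤ 6, while C5 (-x_1 ≤ -10) is equivalent to x_1 ≥ 10. Together they would need 10 ≤ x_1 ≤ 6, which is impossible since 10 > 6. No point satisfies all constraints.

The feasible region is empty; the LP is infeasible.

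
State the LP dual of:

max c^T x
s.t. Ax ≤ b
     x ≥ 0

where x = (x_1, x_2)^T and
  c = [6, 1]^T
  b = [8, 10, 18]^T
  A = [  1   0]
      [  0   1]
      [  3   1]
Minimize: z = 8y1 + 10y2 + 18y3

Subject to:
  C1: -y1 - 3y3 ≤ -6
  C2: -y2 - y3 ≤ -1
  y1, y2, y3 ≥ 0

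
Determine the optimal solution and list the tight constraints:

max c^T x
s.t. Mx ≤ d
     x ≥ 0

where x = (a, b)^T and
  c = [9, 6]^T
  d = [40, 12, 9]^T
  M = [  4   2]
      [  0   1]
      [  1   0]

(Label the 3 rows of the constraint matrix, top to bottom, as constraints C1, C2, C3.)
Optimal: a = 4, b = 12
Slack at optimum:
  C1: slack = 0 (binding)
  C2: slack = 0 (binding)
  C3: slack = 5
  a ≥ 0: a = 4
  b ≥ 0: b = 12
Binding constraints: C1, C2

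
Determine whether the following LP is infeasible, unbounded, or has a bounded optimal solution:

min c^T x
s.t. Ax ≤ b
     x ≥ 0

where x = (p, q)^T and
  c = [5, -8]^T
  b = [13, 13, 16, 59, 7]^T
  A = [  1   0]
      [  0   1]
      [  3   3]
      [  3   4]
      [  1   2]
The point (0, 3.5) satisfies every constraint, so the LP is feasible; the constraints give p ≤ 13 and q ≤ 13, which with p, q ≥ 0 keep the feasible region inside a bounded box. A feasible, bounded LP attains a finite optimum at a vertex.

Bounded optimum: z* = -28 at (0, 3.5).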